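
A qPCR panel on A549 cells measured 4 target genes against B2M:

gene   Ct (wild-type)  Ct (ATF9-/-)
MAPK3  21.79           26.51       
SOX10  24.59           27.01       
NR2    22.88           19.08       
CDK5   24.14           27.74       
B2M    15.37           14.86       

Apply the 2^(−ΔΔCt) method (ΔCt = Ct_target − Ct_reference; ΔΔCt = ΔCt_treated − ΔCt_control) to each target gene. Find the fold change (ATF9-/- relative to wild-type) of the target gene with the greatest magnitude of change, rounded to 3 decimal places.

MAPK3: ΔΔCt = (26.51−14.86) − (21.79−15.37) = 11.65 − 6.42 = 5.23; fold change = 2^-5.23 = 0.027
SOX10: ΔΔCt = (27.01−14.86) − (24.59−15.37) = 12.15 − 9.22 = 2.93; fold change = 2^-2.93 = 0.131
NR2: ΔΔCt = (19.08−14.86) − (22.88−15.37) = 4.22 − 7.51 = -3.29; fold change = 2^3.29 = 9.781
CDK5: ΔΔCt = (27.74−14.86) − (24.14−15.37) = 12.88 − 8.77 = 4.11; fold change = 2^-4.11 = 0.058
MAPK3 has the largest |ΔΔCt| = 5.23.

0.027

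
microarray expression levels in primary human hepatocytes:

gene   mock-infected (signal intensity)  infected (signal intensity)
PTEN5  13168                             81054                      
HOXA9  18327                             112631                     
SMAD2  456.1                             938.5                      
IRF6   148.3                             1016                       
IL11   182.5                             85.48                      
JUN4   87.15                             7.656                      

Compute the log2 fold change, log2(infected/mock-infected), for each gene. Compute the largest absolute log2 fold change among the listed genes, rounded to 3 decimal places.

log2(81054/13168) = 2.622  (PTEN5)
log2(112631/18327) = 2.620  (HOXA9)
log2(938.5/456.1) = 1.041  (SMAD2)
log2(1016/148.3) = 2.776  (IRF6)
log2(85.48/182.5) = -1.094  (IL11)
log2(7.656/87.15) = -3.509  (JUN4)
The largest magnitude belongs to JUN4.

3.509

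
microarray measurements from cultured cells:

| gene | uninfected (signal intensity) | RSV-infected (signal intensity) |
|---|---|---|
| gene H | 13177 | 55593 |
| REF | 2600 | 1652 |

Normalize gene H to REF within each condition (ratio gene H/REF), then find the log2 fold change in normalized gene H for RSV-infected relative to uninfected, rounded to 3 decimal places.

2.731

gene H/REF (uninfected) = 13177 / 2600 = 5.0681
gene H/REF (RSV-infected) = 55593 / 1652 = 33.652
Fold change = 33.652 / 5.0681 = 6.6400
log2(6.6400) = 2.7312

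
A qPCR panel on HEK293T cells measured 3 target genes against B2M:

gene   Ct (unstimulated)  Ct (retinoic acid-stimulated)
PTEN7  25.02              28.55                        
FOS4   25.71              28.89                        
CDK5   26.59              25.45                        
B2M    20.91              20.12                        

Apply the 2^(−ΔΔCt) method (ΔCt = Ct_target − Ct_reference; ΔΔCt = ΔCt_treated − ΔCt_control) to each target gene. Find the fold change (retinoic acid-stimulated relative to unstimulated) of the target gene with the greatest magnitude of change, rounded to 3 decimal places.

0.050

PTEN7: ΔΔCt = (28.55−20.12) − (25.02−20.91) = 8.43 − 4.11 = 4.32; fold change = 2^-4.32 = 0.050
FOS4: ΔΔCt = (28.89−20.12) − (25.71−20.91) = 8.77 − 4.80 = 3.97; fold change = 2^-3.97 = 0.064
CDK5: ΔΔCt = (25.45−20.12) − (26.59−20.91) = 5.33 − 5.68 = -0.35; fold change = 2^0.35 = 1.275
PTEN7 has the largest |ΔΔCt| = 4.32.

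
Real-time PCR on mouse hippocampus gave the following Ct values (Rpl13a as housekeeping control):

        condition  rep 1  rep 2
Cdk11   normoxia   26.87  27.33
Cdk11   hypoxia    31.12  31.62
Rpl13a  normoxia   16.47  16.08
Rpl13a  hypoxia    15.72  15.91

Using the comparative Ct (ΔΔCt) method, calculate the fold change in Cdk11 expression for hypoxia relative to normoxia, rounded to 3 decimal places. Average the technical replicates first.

0.038

Mean Ct: Cdk11 normoxia 27.100; Cdk11 hypoxia 31.370; Rpl13a normoxia 16.275; Rpl13a hypoxia 15.815
ΔCt(normoxia) = 27.100 − 16.275 = 10.825
ΔCt(hypoxia) = 31.370 − 15.815 = 15.555
ΔΔCt = 15.555 − 10.825 = 4.730
Fold change = 2^(−4.730) = 0.0377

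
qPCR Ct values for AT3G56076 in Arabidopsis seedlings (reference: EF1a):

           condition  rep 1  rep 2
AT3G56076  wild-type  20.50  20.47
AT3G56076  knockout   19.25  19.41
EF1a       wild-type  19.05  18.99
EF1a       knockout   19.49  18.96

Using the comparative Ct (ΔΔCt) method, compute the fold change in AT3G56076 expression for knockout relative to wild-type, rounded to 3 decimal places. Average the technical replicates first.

2.567

Mean Ct: AT3G56076 wild-type 20.485; AT3G56076 knockout 19.330; EF1a wild-type 19.020; EF1a knockout 19.225
ΔCt(wild-type) = 20.485 − 19.020 = 1.465
ΔCt(knockout) = 19.330 − 19.225 = 0.105
ΔΔCt = 0.105 − 1.465 = -1.360
Fold change = 2^(−(-1.360)) = 2^1.360 = 2.5669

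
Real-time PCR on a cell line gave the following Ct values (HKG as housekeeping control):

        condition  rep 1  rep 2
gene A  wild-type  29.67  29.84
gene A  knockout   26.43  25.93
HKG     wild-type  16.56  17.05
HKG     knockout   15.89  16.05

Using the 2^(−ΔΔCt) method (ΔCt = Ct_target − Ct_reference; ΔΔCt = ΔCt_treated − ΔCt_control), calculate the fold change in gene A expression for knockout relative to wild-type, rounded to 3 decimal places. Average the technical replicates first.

Mean Ct: gene A wild-type 29.755; gene A knockout 26.180; HKG wild-type 16.805; HKG knockout 15.970
ΔCt(wild-type) = 29.755 − 16.805 = 12.950
ΔCt(knockout) = 26.180 − 15.970 = 10.210
ΔΔCt = 10.210 − 12.950 = -2.740
Fold change = 2^(−(-2.740)) = 2^2.740 = 6.6807

6.681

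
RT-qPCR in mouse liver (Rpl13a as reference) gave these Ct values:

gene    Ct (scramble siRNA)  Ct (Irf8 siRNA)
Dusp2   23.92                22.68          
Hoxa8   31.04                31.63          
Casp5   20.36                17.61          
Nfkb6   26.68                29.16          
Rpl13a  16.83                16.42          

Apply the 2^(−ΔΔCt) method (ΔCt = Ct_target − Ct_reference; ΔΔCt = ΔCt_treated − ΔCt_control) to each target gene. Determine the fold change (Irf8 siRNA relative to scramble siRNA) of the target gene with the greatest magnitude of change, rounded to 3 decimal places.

Dusp2: ΔΔCt = (22.68−16.42) − (23.92−16.83) = 6.26 − 7.09 = -0.83; fold change = 2^0.83 = 1.778
Hoxa8: ΔΔCt = (31.63−16.42) − (31.04−16.83) = 15.21 − 14.21 = 1.00; fold change = 2^-1.00 = 0.500
Casp5: ΔΔCt = (17.61−16.42) − (20.36−16.83) = 1.19 − 3.53 = -2.34; fold change = 2^2.34 = 5.063
Nfkb6: ΔΔCt = (29.16−16.42) − (26.68−16.83) = 12.74 − 9.85 = 2.89; fold change = 2^-2.89 = 0.135
Nfkb6 has the largest |ΔΔCt| = 2.89.

0.135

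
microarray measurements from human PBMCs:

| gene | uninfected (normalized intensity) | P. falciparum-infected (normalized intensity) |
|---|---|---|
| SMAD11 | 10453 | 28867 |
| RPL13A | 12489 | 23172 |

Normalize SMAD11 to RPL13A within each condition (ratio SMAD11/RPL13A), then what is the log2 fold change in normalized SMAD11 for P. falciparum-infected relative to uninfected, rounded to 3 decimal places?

SMAD11/RPL13A (uninfected) = 10453 / 12489 = 0.83698
SMAD11/RPL13A (P. falciparum-infected) = 28867 / 23172 = 1.2458
Fold change = 1.2458 / 0.83698 = 1.4884
log2(1.4884) = 0.5738

0.574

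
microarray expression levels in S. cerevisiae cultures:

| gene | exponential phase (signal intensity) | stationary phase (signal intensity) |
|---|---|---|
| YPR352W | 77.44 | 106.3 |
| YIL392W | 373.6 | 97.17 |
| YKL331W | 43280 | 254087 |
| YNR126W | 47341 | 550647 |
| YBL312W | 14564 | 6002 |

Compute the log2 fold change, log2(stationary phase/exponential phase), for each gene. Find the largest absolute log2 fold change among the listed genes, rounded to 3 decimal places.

log2(106.3/77.44) = 0.457  (YPR352W)
log2(97.17/373.6) = -1.943  (YIL392W)
log2(254087/43280) = 2.554  (YKL331W)
log2(550647/47341) = 3.540  (YNR126W)
log2(6002/14564) = -1.279  (YBL312W)
The largest magnitude belongs to YNR126W.

3.540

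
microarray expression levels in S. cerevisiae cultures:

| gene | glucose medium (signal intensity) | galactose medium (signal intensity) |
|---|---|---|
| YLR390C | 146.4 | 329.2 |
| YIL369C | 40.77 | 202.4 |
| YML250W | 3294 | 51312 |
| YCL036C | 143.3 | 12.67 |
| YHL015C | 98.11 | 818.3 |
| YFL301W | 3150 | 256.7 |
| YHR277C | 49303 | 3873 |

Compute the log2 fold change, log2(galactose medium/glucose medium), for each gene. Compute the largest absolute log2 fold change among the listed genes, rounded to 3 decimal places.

3.961

log2(329.2/146.4) = 1.169  (YLR390C)
log2(202.4/40.77) = 2.312  (YIL369C)
log2(51312/3294) = 3.961  (YML250W)
log2(12.67/143.3) = -3.500  (YCL036C)
log2(818.3/98.11) = 3.060  (YHL015C)
log2(256.7/3150) = -3.617  (YFL301W)
log2(3873/49303) = -3.670  (YHR277C)
The largest magnitude belongs to YML250W.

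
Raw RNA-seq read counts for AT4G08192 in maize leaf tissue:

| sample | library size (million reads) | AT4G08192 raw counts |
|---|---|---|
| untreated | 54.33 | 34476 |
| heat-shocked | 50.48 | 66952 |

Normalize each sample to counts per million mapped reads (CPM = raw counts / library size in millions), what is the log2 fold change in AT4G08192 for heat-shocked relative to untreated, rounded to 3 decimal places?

CPM(untreated) = 34476 / 54.33 = 634.5665
CPM(heat-shocked) = 66952 / 50.48 = 1326.3074
Fold change = 1326.3074 / 634.5665 = 2.09010
log2(2.09010) = 1.0636

1.064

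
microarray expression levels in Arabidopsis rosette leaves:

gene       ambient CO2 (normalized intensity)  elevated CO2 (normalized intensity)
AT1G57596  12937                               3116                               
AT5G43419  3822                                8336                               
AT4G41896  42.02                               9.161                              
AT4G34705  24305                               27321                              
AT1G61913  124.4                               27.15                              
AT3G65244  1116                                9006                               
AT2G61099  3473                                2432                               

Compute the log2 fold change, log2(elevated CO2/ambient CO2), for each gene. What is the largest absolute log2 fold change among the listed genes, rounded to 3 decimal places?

log2(3116/12937) = -2.054  (AT1G57596)
log2(8336/3822) = 1.125  (AT5G43419)
log2(9.161/42.02) = -2.197  (AT4G41896)
log2(27321/24305) = 0.169  (AT4G34705)
log2(27.15/124.4) = -2.196  (AT1G61913)
log2(9006/1116) = 3.013  (AT3G65244)
log2(2432/3473) = -0.514  (AT2G61099)
The largest magnitude belongs to AT3G65244.

3.013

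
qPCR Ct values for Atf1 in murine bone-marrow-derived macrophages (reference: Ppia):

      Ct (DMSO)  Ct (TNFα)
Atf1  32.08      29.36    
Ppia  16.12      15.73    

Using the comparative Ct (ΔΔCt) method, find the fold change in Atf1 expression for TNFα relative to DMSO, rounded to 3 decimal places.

5.028

ΔCt(DMSO) = 32.080 − 16.120 = 15.960
ΔCt(TNFα) = 29.360 − 15.730 = 13.630
ΔΔCt = 13.630 − 15.960 = -2.330
Fold change = 2^(−(-2.330)) = 2^2.330 = 5.0281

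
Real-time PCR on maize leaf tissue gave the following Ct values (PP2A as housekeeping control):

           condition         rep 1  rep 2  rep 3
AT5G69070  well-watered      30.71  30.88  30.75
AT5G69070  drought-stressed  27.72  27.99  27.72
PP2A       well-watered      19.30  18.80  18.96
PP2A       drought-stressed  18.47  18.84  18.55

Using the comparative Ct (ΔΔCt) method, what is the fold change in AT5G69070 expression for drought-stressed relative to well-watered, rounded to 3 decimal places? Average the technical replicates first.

Mean Ct: AT5G69070 well-watered 30.780; AT5G69070 drought-stressed 27.810; PP2A well-watered 19.020; PP2A drought-stressed 18.620
ΔCt(well-watered) = 30.780 − 19.020 = 11.760
ΔCt(drought-stressed) = 27.810 − 18.620 = 9.190
ΔΔCt = 9.190 − 11.760 = -2.570
Fold change = 2^(−(-2.570)) = 2^2.570 = 5.9381

5.938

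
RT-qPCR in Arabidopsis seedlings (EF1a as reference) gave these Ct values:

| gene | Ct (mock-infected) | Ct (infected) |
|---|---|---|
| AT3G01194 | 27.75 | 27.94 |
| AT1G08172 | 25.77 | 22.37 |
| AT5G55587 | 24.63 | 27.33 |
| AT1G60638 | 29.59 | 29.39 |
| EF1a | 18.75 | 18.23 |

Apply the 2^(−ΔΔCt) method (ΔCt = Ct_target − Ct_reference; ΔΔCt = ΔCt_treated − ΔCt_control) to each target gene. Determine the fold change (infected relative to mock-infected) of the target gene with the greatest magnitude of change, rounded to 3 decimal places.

AT3G01194: ΔΔCt = (27.94−18.23) − (27.75−18.75) = 9.71 − 9.00 = 0.71; fold change = 2^-0.71 = 0.611
AT1G08172: ΔΔCt = (22.37−18.23) − (25.77−18.75) = 4.14 − 7.02 = -2.88; fold change = 2^2.88 = 7.362
AT5G55587: ΔΔCt = (27.33−18.23) − (24.63−18.75) = 9.10 − 5.88 = 3.22; fold change = 2^-3.22 = 0.107
AT1G60638: ΔΔCt = (29.39−18.23) − (29.59−18.75) = 11.16 − 10.84 = 0.32; fold change = 2^-0.32 = 0.801
AT5G55587 has the largest |ΔΔCt| = 3.22.

0.107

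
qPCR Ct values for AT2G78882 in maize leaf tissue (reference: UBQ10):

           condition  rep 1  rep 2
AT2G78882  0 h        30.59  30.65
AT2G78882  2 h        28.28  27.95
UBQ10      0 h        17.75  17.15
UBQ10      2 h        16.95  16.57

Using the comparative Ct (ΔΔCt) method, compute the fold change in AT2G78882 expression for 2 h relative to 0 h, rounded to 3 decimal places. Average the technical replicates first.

Mean Ct: AT2G78882 0 h 30.620; AT2G78882 2 h 28.115; UBQ10 0 h 17.450; UBQ10 2 h 16.760
ΔCt(0 h) = 30.620 − 17.450 = 13.170
ΔCt(2 h) = 28.115 − 16.760 = 11.355
ΔΔCt = 11.355 − 13.170 = -1.815
Fold change = 2^(−(-1.815)) = 2^1.815 = 3.5186

3.519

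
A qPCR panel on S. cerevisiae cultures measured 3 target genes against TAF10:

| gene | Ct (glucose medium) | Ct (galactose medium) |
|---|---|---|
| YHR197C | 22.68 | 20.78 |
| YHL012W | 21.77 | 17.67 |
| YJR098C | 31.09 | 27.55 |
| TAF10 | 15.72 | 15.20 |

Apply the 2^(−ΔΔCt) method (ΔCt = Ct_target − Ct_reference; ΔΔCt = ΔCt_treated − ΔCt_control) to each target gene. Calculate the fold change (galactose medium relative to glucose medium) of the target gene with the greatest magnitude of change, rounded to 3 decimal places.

YHR197C: ΔΔCt = (20.78−15.20) − (22.68−15.72) = 5.58 − 6.96 = -1.38; fold change = 2^1.38 = 2.603
YHL012W: ΔΔCt = (17.67−15.20) − (21.77−15.72) = 2.47 − 6.05 = -3.58; fold change = 2^3.58 = 11.959
YJR098C: ΔΔCt = (27.55−15.20) − (31.09−15.72) = 12.35 − 15.37 = -3.02; fold change = 2^3.02 = 8.112
YHL012W has the largest |ΔΔCt| = 3.58.

11.959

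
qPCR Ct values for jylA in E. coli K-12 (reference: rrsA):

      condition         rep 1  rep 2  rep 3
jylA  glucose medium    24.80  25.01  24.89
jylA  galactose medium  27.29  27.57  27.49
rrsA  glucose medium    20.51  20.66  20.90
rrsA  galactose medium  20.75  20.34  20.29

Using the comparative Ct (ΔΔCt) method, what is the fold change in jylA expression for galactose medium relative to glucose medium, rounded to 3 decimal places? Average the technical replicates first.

Mean Ct: jylA glucose medium 24.900; jylA galactose medium 27.450; rrsA glucose medium 20.690; rrsA galactose medium 20.460
ΔCt(glucose medium) = 24.900 − 20.690 = 4.210
ΔCt(galactose medium) = 27.450 − 20.460 = 6.990
ΔΔCt = 6.990 − 4.210 = 2.780
Fold change = 2^(−2.780) = 0.1456

0.146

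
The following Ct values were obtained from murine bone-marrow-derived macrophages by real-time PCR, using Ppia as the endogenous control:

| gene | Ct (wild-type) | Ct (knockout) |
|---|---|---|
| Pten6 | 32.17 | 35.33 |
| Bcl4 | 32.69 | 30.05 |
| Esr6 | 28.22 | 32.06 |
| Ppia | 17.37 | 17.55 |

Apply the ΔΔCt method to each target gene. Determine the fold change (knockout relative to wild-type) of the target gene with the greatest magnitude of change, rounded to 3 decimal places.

Pten6: ΔΔCt = (35.33−17.55) − (32.17−17.37) = 17.78 − 14.80 = 2.98; fold change = 2^-2.98 = 0.127
Bcl4: ΔΔCt = (30.05−17.55) − (32.69−17.37) = 12.50 − 15.32 = -2.82; fold change = 2^2.82 = 7.062
Esr6: ΔΔCt = (32.06−17.55) − (28.22−17.37) = 14.51 − 10.85 = 3.66; fold change = 2^-3.66 = 0.079
Esr6 has the largest |ΔΔCt| = 3.66.

0.079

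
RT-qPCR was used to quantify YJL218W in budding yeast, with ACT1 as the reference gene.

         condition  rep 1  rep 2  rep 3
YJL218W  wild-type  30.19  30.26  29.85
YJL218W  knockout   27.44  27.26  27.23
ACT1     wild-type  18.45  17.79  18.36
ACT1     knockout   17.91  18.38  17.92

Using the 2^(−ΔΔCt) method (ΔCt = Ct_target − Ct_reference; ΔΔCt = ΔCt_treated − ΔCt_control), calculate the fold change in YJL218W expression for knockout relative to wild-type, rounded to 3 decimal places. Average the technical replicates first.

Mean Ct: YJL218W wild-type 30.100; YJL218W knockout 27.310; ACT1 wild-type 18.200; ACT1 knockout 18.070
ΔCt(wild-type) = 30.100 − 18.200 = 11.900
ΔCt(knockout) = 27.310 − 18.070 = 9.240
ΔΔCt = 9.240 − 11.900 = -2.660
Fold change = 2^(−(-2.660)) = 2^2.660 = 6.3203

6.320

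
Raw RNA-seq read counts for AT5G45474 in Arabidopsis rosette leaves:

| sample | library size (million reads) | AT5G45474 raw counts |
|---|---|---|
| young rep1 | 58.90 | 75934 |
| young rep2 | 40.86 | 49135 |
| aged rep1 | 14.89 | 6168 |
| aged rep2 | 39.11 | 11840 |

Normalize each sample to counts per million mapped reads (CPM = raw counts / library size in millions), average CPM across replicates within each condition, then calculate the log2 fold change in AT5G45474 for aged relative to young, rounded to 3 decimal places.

-1.797

CPM(young rep1) = 75934 / 58.90 = 1289.2020
CPM(young rep2) = 49135 / 40.86 = 1202.5208
CPM(aged rep1) = 6168 / 14.89 = 414.2377
CPM(aged rep2) = 11840 / 39.11 = 302.7359
mean CPM(young) = 1245.8614; mean CPM(aged) = 358.4868
Fold change = 358.4868 / 1245.8614 = 0.28774
log2(0.28774) = -1.7972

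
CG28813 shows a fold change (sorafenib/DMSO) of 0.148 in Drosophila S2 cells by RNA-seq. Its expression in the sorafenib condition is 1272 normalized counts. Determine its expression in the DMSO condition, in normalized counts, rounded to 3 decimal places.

DMSO expression = 1272 / 0.148 = 8594.595

8594.595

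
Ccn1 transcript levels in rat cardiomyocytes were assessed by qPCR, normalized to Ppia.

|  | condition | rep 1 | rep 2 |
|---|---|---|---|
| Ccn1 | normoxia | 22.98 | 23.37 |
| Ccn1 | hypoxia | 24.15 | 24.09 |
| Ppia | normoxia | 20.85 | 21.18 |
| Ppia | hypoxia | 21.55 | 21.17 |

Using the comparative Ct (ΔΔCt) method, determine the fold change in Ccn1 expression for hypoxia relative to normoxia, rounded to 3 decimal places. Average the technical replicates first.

Mean Ct: Ccn1 normoxia 23.175; Ccn1 hypoxia 24.120; Ppia normoxia 21.015; Ppia hypoxia 21.360
ΔCt(normoxia) = 23.175 − 21.015 = 2.160
ΔCt(hypoxia) = 24.120 − 21.360 = 2.760
ΔΔCt = 2.760 − 2.160 = 0.600
Fold change = 2^(−0.600) = 0.6598

0.660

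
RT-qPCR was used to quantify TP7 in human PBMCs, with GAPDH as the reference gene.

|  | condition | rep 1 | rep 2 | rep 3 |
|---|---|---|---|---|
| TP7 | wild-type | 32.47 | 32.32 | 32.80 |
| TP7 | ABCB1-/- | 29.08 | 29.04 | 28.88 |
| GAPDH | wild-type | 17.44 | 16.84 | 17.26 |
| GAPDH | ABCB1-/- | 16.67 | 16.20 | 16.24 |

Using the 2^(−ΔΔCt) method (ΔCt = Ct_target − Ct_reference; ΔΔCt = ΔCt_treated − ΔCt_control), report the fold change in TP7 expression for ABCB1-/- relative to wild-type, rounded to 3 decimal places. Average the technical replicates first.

Mean Ct: TP7 wild-type 32.530; TP7 ABCB1-/- 29.000; GAPDH wild-type 17.180; GAPDH ABCB1-/- 16.370
ΔCt(wild-type) = 32.530 − 17.180 = 15.350
ΔCt(ABCB1-/-) = 29.000 − 16.370 = 12.630
ΔΔCt = 12.630 − 15.350 = -2.720
Fold change = 2^(−(-2.720)) = 2^2.720 = 6.5887

6.589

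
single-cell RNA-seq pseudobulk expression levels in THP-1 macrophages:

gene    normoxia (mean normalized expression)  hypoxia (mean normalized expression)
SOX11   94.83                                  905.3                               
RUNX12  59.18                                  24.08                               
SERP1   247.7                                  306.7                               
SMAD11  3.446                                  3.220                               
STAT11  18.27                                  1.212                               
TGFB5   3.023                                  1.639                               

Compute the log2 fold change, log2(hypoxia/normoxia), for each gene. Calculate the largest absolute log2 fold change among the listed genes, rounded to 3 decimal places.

log2(905.3/94.83) = 3.255  (SOX11)
log2(24.08/59.18) = -1.297  (RUNX12)
log2(306.7/247.7) = 0.308  (SERP1)
log2(3.220/3.446) = -0.098  (SMAD11)
log2(1.212/18.27) = -3.914  (STAT11)
log2(1.639/3.023) = -0.883  (TGFB5)
The largest magnitude belongs to STAT11.

3.914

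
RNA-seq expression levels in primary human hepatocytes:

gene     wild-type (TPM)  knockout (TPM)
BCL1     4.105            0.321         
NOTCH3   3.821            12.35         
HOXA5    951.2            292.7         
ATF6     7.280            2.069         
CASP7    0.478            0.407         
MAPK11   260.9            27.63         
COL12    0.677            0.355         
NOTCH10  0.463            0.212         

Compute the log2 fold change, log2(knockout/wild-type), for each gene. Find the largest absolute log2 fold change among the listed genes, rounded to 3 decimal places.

log2(0.321/4.105) = -3.677  (BCL1)
log2(12.35/3.821) = 1.692  (NOTCH3)
log2(292.7/951.2) = -1.700  (HOXA5)
log2(2.069/7.280) = -1.815  (ATF6)
log2(0.407/0.478) = -0.232  (CASP7)
log2(27.63/260.9) = -3.239  (MAPK11)
log2(0.355/0.677) = -0.931  (COL12)
log2(0.212/0.463) = -1.127  (NOTCH10)
The largest magnitude belongs to BCL1.

3.677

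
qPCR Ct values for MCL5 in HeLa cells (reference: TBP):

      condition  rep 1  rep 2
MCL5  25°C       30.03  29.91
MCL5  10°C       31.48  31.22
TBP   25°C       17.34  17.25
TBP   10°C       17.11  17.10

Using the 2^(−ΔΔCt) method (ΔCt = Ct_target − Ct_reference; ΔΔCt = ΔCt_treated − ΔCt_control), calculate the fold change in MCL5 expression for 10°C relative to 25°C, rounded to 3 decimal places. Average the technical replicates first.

0.337

Mean Ct: MCL5 25°C 29.970; MCL5 10°C 31.350; TBP 25°C 17.295; TBP 10°C 17.105
ΔCt(25°C) = 29.970 − 17.295 = 12.675
ΔCt(10°C) = 31.350 − 17.105 = 14.245
ΔΔCt = 14.245 − 12.675 = 1.570
Fold change = 2^(−1.570) = 0.3368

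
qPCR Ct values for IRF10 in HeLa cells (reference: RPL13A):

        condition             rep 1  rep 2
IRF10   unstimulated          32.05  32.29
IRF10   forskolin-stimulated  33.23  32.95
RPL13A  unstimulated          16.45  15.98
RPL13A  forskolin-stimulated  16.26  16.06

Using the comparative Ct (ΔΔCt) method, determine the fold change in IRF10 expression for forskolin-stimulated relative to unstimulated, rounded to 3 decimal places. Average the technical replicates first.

Mean Ct: IRF10 unstimulated 32.170; IRF10 forskolin-stimulated 33.090; RPL13A unstimulated 16.215; RPL13A forskolin-stimulated 16.160
ΔCt(unstimulated) = 32.170 − 16.215 = 15.955
ΔCt(forskolin-stimulated) = 33.090 − 16.160 = 16.930
ΔΔCt = 16.930 − 15.955 = 0.975
Fold change = 2^(−0.975) = 0.5087

0.509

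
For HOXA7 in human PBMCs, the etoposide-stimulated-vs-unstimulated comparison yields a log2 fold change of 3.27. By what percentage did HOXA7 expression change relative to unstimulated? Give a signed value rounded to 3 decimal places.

864.646%

Fold change = 2^(3.27) = 9.6465
Percent change = (FC − 1) × 100% = (9.6465 − 1) × 100 = 864.646%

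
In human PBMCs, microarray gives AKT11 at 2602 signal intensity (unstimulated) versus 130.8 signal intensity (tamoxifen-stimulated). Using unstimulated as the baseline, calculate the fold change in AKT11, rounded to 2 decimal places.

0.05

Fold change = 130.8 / 2602 = 0.050
AKT11 is downregulated.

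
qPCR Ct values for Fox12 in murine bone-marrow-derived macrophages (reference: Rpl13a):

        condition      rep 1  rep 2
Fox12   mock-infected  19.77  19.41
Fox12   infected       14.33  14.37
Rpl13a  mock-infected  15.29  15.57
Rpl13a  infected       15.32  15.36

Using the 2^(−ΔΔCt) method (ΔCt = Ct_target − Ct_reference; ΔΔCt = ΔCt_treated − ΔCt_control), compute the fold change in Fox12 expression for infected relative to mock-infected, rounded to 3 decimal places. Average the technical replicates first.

Mean Ct: Fox12 mock-infected 19.590; Fox12 infected 14.350; Rpl13a mock-infected 15.430; Rpl13a infected 15.340
ΔCt(mock-infected) = 19.590 − 15.430 = 4.160
ΔCt(infected) = 14.350 − 15.340 = -0.990
ΔΔCt = -0.990 − 4.160 = -5.150
Fold change = 2^(−(-5.150)) = 2^5.150 = 35.5062

35.506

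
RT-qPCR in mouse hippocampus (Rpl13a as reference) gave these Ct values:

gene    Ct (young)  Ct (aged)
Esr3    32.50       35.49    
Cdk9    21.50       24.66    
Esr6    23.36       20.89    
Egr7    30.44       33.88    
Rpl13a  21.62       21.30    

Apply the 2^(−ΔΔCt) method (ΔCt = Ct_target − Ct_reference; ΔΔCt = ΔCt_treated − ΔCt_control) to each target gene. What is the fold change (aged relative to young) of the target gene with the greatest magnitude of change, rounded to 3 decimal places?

0.074

Esr3: ΔΔCt = (35.49−21.30) − (32.50−21.62) = 14.19 − 10.88 = 3.31; fold change = 2^-3.31 = 0.101
Cdk9: ΔΔCt = (24.66−21.30) − (21.50−21.62) = 3.36 − (-0.12) = 3.48; fold change = 2^-3.48 = 0.090
Esr6: ΔΔCt = (20.89−21.30) − (23.36−21.62) = -0.41 − 1.74 = -2.15; fold change = 2^2.15 = 4.438
Egr7: ΔΔCt = (33.88−21.30) − (30.44−21.62) = 12.58 − 8.82 = 3.76; fold change = 2^-3.76 = 0.074
Egr7 has the largest |ΔΔCt| = 3.76.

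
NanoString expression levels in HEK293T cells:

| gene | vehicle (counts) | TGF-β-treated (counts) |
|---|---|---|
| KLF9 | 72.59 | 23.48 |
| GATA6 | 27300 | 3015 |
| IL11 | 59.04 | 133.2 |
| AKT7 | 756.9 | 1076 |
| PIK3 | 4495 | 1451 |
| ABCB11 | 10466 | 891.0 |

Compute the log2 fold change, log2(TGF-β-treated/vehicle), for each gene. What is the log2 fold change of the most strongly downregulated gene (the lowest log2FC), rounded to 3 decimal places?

log2(23.48/72.59) = -1.628  (KLF9)
log2(3015/27300) = -3.179  (GATA6)
log2(133.2/59.04) = 1.174  (IL11)
log2(1076/756.9) = 0.508  (AKT7)
log2(1451/4495) = -1.631  (PIK3)
log2(891.0/10466) = -3.554  (ABCB11)
ABCB11 is most strongly downregulated.

-3.554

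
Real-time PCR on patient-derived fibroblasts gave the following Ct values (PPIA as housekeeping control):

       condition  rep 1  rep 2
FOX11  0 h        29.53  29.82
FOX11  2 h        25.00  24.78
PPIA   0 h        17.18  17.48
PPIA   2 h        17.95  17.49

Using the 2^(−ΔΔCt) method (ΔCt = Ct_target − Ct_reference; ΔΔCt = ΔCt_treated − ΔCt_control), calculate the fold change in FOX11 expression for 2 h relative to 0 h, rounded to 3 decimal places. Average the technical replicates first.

Mean Ct: FOX11 0 h 29.675; FOX11 2 h 24.890; PPIA 0 h 17.330; PPIA 2 h 17.720
ΔCt(0 h) = 29.675 − 17.330 = 12.345
ΔCt(2 h) = 24.890 − 17.720 = 7.170
ΔΔCt = 7.170 − 12.345 = -5.175
Fold change = 2^(−(-5.175)) = 2^5.175 = 36.1269

36.127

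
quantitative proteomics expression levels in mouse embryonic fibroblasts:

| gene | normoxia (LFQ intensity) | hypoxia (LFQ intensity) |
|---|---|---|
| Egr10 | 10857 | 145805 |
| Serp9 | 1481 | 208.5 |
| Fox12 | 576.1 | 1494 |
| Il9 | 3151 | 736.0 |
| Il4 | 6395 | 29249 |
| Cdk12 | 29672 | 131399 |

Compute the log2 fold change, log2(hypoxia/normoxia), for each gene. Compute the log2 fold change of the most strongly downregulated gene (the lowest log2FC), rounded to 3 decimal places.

-2.828

log2(145805/10857) = 3.747  (Egr10)
log2(208.5/1481) = -2.828  (Serp9)
log2(1494/576.1) = 1.375  (Fox12)
log2(736.0/3151) = -2.098  (Il9)
log2(29249/6395) = 2.193  (Il4)
log2(131399/29672) = 2.147  (Cdk12)
Serp9 is most strongly downregulated.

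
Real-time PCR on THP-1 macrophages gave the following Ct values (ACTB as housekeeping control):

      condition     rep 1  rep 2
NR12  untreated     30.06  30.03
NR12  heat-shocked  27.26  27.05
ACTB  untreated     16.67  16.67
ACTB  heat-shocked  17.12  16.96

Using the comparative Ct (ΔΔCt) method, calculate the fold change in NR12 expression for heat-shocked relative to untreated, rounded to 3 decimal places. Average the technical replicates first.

9.580

Mean Ct: NR12 untreated 30.045; NR12 heat-shocked 27.155; ACTB untreated 16.670; ACTB heat-shocked 17.040
ΔCt(untreated) = 30.045 − 16.670 = 13.375
ΔCt(heat-shocked) = 27.155 − 17.040 = 10.115
ΔΔCt = 10.115 − 13.375 = -3.260
Fold change = 2^(−(-3.260)) = 2^3.260 = 9.5798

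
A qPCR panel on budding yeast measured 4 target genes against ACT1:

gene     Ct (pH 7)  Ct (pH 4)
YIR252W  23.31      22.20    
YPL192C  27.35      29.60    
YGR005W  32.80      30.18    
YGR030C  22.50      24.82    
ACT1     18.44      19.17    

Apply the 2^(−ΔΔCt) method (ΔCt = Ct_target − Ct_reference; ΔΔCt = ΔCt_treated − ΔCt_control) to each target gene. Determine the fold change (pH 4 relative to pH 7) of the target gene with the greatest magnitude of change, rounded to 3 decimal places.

YIR252W: ΔΔCt = (22.20−19.17) − (23.31−18.44) = 3.03 − 4.87 = -1.84; fold change = 2^1.84 = 3.580
YPL192C: ΔΔCt = (29.60−19.17) − (27.35−18.44) = 10.43 − 8.91 = 1.52; fold change = 2^-1.52 = 0.349
YGR005W: ΔΔCt = (30.18−19.17) − (32.80−18.44) = 11.01 − 14.36 = -3.35; fold change = 2^3.35 = 10.196
YGR030C: ΔΔCt = (24.82−19.17) − (22.50−18.44) = 5.65 − 4.06 = 1.59; fold change = 2^-1.59 = 0.332
YGR005W has the largest |ΔΔCt| = 3.35.

10.196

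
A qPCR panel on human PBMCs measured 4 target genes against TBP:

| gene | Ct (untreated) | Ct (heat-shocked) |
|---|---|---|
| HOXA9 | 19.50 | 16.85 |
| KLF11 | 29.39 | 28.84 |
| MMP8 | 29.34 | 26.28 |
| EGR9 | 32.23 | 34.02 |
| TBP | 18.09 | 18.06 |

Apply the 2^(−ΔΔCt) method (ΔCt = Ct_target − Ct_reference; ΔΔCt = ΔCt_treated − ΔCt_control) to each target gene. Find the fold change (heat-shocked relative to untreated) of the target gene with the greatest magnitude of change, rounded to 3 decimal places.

8.168

HOXA9: ΔΔCt = (16.85−18.06) − (19.50−18.09) = -1.21 − 1.41 = -2.62; fold change = 2^2.62 = 6.148
KLF11: ΔΔCt = (28.84−18.06) − (29.39−18.09) = 10.78 − 11.30 = -0.52; fold change = 2^0.52 = 1.434
MMP8: ΔΔCt = (26.28−18.06) − (29.34−18.09) = 8.22 − 11.25 = -3.03; fold change = 2^3.03 = 8.168
EGR9: ΔΔCt = (34.02−18.06) − (32.23−18.09) = 15.96 − 14.14 = 1.82; fold change = 2^-1.82 = 0.283
MMP8 has the largest |ΔΔCt| = 3.03.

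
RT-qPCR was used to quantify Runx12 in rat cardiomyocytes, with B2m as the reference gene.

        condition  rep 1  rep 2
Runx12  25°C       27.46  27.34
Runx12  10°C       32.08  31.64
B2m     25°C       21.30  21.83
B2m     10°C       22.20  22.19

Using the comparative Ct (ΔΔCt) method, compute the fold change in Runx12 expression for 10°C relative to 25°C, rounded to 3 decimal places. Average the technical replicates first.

Mean Ct: Runx12 25°C 27.400; Runx12 10°C 31.860; B2m 25°C 21.565; B2m 10°C 22.195
ΔCt(25°C) = 27.400 − 21.565 = 5.835
ΔCt(10°C) = 31.860 − 22.195 = 9.665
ΔΔCt = 9.665 − 5.835 = 3.830
Fold change = 2^(−3.830) = 0.0703

0.070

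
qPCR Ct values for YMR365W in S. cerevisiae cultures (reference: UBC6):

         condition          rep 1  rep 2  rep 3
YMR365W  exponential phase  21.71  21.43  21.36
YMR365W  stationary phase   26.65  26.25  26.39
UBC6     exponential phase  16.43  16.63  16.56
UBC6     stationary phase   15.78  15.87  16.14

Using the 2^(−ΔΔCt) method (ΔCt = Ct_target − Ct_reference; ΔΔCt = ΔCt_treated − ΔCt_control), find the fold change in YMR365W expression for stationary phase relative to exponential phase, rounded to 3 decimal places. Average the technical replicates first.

Mean Ct: YMR365W exponential phase 21.500; YMR365W stationary phase 26.430; UBC6 exponential phase 16.540; UBC6 stationary phase 15.930
ΔCt(exponential phase) = 21.500 − 16.540 = 4.960
ΔCt(stationary phase) = 26.430 − 15.930 = 10.500
ΔΔCt = 10.500 − 4.960 = 5.540
Fold change = 2^(−5.540) = 0.0215

0.021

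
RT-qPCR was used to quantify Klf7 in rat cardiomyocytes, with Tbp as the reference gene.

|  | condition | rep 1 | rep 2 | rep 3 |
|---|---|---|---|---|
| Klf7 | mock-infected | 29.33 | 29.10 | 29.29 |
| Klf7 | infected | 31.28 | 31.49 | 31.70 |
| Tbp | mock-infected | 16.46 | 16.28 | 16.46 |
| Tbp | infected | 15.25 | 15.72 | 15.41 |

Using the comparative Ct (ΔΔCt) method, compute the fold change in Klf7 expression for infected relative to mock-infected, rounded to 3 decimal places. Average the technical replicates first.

Mean Ct: Klf7 mock-infected 29.240; Klf7 infected 31.490; Tbp mock-infected 16.400; Tbp infected 15.460
ΔCt(mock-infected) = 29.240 − 16.400 = 12.840
ΔCt(infected) = 31.490 − 15.460 = 16.030
ΔΔCt = 16.030 − 12.840 = 3.190
Fold change = 2^(−3.190) = 0.1096

0.110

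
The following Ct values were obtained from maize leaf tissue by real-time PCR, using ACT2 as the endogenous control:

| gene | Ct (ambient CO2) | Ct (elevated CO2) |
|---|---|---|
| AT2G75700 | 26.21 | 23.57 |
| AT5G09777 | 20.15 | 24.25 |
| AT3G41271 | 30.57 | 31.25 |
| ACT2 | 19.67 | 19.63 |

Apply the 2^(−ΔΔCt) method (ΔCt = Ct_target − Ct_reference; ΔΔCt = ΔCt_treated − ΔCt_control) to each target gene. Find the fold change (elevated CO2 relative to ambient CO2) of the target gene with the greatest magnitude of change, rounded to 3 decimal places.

AT2G75700: ΔΔCt = (23.57−19.63) − (26.21−19.67) = 3.94 − 6.54 = -2.60; fold change = 2^2.60 = 6.063
AT5G09777: ΔΔCt = (24.25−19.63) − (20.15−19.67) = 4.62 − 0.48 = 4.14; fold change = 2^-4.14 = 0.057
AT3G41271: ΔΔCt = (31.25−19.63) − (30.57−19.67) = 11.62 − 10.90 = 0.72; fold change = 2^-0.72 = 0.607
AT5G09777 has the largest |ΔΔCt| = 4.14.

0.057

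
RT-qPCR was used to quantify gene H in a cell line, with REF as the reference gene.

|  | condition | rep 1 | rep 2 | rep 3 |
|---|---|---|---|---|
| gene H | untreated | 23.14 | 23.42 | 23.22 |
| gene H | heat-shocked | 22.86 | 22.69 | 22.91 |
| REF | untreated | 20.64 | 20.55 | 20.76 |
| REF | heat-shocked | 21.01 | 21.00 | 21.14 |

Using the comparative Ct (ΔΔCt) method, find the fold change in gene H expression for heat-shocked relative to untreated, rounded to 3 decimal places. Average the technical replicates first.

1.790

Mean Ct: gene H untreated 23.260; gene H heat-shocked 22.820; REF untreated 20.650; REF heat-shocked 21.050
ΔCt(untreated) = 23.260 − 20.650 = 2.610
ΔCt(heat-shocked) = 22.820 − 21.050 = 1.770
ΔΔCt = 1.770 − 2.610 = -0.840
Fold change = 2^(−(-0.840)) = 2^0.840 = 1.7901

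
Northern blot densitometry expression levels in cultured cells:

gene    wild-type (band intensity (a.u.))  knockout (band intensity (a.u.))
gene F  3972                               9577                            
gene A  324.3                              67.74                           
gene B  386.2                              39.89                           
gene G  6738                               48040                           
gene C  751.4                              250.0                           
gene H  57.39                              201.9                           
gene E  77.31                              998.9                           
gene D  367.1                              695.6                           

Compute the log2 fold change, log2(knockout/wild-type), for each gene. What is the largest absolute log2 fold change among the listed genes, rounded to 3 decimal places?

3.692

log2(9577/3972) = 1.270  (gene F)
log2(67.74/324.3) = -2.259  (gene A)
log2(39.89/386.2) = -3.275  (gene B)
log2(48040/6738) = 2.834  (gene G)
log2(250.0/751.4) = -1.588  (gene C)
log2(201.9/57.39) = 1.815  (gene H)
log2(998.9/77.31) = 3.692  (gene E)
log2(695.6/367.1) = 0.922  (gene D)
The largest magnitude belongs to gene E.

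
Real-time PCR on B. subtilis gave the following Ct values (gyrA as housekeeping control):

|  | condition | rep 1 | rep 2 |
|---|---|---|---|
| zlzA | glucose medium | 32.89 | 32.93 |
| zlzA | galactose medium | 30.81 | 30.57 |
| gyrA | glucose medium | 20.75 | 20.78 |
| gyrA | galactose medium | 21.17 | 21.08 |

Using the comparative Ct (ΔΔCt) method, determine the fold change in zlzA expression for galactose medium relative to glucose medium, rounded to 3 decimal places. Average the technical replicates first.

Mean Ct: zlzA glucose medium 32.910; zlzA galactose medium 30.690; gyrA glucose medium 20.765; gyrA galactose medium 21.125
ΔCt(glucose medium) = 32.910 − 20.765 = 12.145
ΔCt(galactose medium) = 30.690 − 21.125 = 9.565
ΔΔCt = 9.565 − 12.145 = -2.580
Fold change = 2^(−(-2.580)) = 2^2.580 = 5.9794

5.979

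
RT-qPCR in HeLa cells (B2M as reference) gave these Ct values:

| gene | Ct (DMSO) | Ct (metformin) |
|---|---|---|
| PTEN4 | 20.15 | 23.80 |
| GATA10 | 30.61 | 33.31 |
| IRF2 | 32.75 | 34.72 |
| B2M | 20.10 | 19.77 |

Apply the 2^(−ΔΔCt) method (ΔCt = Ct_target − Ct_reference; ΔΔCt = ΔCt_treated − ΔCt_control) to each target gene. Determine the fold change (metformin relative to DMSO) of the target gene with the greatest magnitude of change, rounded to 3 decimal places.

0.063

PTEN4: ΔΔCt = (23.80−19.77) − (20.15−20.10) = 4.03 − 0.05 = 3.98; fold change = 2^-3.98 = 0.063
GATA10: ΔΔCt = (33.31−19.77) − (30.61−20.10) = 13.54 − 10.51 = 3.03; fold change = 2^-3.03 = 0.122
IRF2: ΔΔCt = (34.72−19.77) − (32.75−20.10) = 14.95 − 12.65 = 2.30; fold change = 2^-2.30 = 0.203
PTEN4 has the largest |ΔΔCt| = 3.98.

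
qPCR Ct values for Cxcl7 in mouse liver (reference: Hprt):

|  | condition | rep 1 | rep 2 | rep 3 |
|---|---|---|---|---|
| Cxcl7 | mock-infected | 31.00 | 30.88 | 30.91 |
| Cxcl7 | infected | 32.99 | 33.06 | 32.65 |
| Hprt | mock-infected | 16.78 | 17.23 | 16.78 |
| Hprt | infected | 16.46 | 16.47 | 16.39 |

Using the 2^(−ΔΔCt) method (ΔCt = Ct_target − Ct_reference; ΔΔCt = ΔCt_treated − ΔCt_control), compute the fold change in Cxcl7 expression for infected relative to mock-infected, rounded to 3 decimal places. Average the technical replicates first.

0.182

Mean Ct: Cxcl7 mock-infected 30.930; Cxcl7 infected 32.900; Hprt mock-infected 16.930; Hprt infected 16.440
ΔCt(mock-infected) = 30.930 − 16.930 = 14.000
ΔCt(infected) = 32.900 − 16.440 = 16.460
ΔΔCt = 16.460 − 14.000 = 2.460
Fold change = 2^(−2.460) = 0.1817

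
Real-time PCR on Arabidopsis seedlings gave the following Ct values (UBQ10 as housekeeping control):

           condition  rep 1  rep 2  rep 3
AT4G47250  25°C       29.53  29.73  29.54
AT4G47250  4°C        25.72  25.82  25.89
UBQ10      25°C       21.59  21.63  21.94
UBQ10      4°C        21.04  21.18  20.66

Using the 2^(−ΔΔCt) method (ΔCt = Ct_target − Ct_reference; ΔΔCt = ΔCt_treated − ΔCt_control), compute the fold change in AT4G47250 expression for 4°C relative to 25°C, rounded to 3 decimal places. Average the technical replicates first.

8.168

Mean Ct: AT4G47250 25°C 29.600; AT4G47250 4°C 25.810; UBQ10 25°C 21.720; UBQ10 4°C 20.960
ΔCt(25°C) = 29.600 − 21.720 = 7.880
ΔCt(4°C) = 25.810 − 20.960 = 4.850
ΔΔCt = 4.850 − 7.880 = -3.030
Fold change = 2^(−(-3.030)) = 2^3.030 = 8.1681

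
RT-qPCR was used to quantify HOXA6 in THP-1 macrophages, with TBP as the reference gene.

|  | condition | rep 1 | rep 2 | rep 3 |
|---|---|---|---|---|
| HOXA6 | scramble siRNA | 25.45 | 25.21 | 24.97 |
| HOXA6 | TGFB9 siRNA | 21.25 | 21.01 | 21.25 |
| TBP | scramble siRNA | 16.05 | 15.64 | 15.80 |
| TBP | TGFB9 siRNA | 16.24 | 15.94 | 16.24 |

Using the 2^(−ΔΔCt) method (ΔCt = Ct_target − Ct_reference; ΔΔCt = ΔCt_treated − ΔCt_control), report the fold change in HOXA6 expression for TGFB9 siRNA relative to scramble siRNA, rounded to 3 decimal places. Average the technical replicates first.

Mean Ct: HOXA6 scramble siRNA 25.210; HOXA6 TGFB9 siRNA 21.170; TBP scramble siRNA 15.830; TBP TGFB9 siRNA 16.140
ΔCt(scramble siRNA) = 25.210 − 15.830 = 9.380
ΔCt(TGFB9 siRNA) = 21.170 − 16.140 = 5.030
ΔΔCt = 5.030 − 9.380 = -4.350
Fold change = 2^(−(-4.350)) = 2^4.350 = 20.3930

20.393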